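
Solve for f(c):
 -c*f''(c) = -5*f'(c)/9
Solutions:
 f(c) = C1 + C2*c^(14/9)


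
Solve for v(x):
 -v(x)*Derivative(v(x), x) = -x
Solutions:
 v(x) = -sqrt(C1 + x^2)
 v(x) = sqrt(C1 + x^2)


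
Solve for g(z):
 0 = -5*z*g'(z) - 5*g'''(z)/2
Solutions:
 g(z) = C1 + Integral(C2*airyai(-2^(1/3)*z) + C3*airybi(-2^(1/3)*z), z)


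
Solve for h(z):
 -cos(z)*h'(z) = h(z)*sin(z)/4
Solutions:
 h(z) = C1*cos(z)^(1/4)


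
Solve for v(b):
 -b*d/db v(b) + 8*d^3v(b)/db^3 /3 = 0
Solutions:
 v(b) = C1 + Integral(C2*airyai(3^(1/3)*b/2) + C3*airybi(3^(1/3)*b/2), b)


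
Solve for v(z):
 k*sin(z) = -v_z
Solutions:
 v(z) = C1 + k*cos(z)


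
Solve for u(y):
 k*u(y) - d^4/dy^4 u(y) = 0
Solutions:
 u(y) = C1*exp(-k^(1/4)*y) + C2*exp(k^(1/4)*y) + C3*exp(-I*k^(1/4)*y) + C4*exp(I*k^(1/4)*y)


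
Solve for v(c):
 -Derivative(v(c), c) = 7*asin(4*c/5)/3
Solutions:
 v(c) = C1 - 7*c*asin(4*c/5)/3 - 7*sqrt(25 - 16*c^2)/12


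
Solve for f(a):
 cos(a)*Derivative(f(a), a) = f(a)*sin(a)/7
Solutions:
 f(a) = C1/cos(a)^(1/7)


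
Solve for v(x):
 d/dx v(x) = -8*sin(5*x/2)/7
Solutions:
 v(x) = C1 + 16*cos(5*x/2)/35


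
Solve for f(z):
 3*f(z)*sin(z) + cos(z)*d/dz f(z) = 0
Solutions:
 f(z) = C1*cos(z)^3


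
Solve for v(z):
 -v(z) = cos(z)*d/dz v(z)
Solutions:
 v(z) = C1*sqrt(sin(z) - 1)/sqrt(sin(z) + 1)


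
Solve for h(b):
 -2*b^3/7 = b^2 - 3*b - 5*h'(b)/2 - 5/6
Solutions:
 h(b) = C1 + b^4/35 + 2*b^3/15 - 3*b^2/5 - b/3


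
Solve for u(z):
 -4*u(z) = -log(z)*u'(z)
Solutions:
 u(z) = C1*exp(4*li(z))


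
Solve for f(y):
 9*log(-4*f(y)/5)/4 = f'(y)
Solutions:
 -4*Integral(1/(log(-_y) - log(5) + 2*log(2)), (_y, f(y)))/9 = C1 - y


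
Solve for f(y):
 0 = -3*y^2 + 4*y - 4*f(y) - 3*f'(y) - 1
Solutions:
 f(y) = C1*exp(-4*y/3) - 3*y^2/4 + 17*y/8 - 59/32


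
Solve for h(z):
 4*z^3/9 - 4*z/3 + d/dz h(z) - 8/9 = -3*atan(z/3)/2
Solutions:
 h(z) = C1 - z^4/9 + 2*z^2/3 - 3*z*atan(z/3)/2 + 8*z/9 + 9*log(z^2 + 9)/4


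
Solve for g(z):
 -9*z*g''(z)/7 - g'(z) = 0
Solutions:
 g(z) = C1 + C2*z^(2/9)


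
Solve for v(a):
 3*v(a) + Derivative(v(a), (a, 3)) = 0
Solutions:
 v(a) = C3*exp(-3^(1/3)*a) + (C1*sin(3^(5/6)*a/2) + C2*cos(3^(5/6)*a/2))*exp(3^(1/3)*a/2)


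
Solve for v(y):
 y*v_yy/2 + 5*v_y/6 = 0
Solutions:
 v(y) = C1 + C2/y^(2/3)


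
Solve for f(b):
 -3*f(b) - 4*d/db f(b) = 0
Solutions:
 f(b) = C1*exp(-3*b/4)


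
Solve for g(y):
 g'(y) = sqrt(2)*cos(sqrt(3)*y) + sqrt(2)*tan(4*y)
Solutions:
 g(y) = C1 - sqrt(2)*log(cos(4*y))/4 + sqrt(6)*sin(sqrt(3)*y)/3


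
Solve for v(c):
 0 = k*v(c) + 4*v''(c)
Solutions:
 v(c) = C1*exp(-c*sqrt(-k)/2) + C2*exp(c*sqrt(-k)/2)


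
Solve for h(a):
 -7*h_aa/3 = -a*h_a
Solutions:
 h(a) = C1 + C2*erfi(sqrt(42)*a/14)


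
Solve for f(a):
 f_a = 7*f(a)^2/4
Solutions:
 f(a) = -4/(C1 + 7*a)


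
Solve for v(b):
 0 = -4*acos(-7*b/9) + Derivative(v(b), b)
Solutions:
 v(b) = C1 + 4*b*acos(-7*b/9) + 4*sqrt(81 - 49*b^2)/7


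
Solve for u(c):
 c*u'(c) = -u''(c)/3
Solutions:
 u(c) = C1 + C2*erf(sqrt(6)*c/2)


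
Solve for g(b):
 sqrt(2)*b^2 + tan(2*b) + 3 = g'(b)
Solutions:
 g(b) = C1 + sqrt(2)*b^3/3 + 3*b - log(cos(2*b))/2


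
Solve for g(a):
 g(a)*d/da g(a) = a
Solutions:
 g(a) = -sqrt(C1 + a^2)
 g(a) = sqrt(C1 + a^2)


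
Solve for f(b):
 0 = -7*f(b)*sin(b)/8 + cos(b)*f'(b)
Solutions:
 f(b) = C1/cos(b)^(7/8)


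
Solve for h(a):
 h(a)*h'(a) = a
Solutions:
 h(a) = -sqrt(C1 + a^2)
 h(a) = sqrt(C1 + a^2)


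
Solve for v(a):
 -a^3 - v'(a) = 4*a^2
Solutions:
 v(a) = C1 - a^4/4 - 4*a^3/3


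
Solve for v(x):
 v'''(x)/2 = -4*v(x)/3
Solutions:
 v(x) = C3*exp(-2*3^(2/3)*x/3) + (C1*sin(3^(1/6)*x) + C2*cos(3^(1/6)*x))*exp(3^(2/3)*x/3)


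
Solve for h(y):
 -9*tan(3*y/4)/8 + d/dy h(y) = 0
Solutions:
 h(y) = C1 - 3*log(cos(3*y/4))/2


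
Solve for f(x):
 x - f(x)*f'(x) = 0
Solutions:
 f(x) = -sqrt(C1 + x^2)
 f(x) = sqrt(C1 + x^2)


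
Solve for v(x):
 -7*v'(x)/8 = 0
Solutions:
 v(x) = C1


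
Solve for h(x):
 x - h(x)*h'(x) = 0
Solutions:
 h(x) = -sqrt(C1 + x^2)
 h(x) = sqrt(C1 + x^2)


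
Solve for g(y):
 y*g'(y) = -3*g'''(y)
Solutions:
 g(y) = C1 + Integral(C2*airyai(-3^(2/3)*y/3) + C3*airybi(-3^(2/3)*y/3), y)


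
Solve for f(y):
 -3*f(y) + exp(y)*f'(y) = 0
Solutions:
 f(y) = C1*exp(-3*exp(-y))


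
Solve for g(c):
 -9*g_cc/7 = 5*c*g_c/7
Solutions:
 g(c) = C1 + C2*erf(sqrt(10)*c/6)


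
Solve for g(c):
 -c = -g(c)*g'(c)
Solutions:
 g(c) = -sqrt(C1 + c^2)
 g(c) = sqrt(C1 + c^2)


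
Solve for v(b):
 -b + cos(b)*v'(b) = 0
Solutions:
 v(b) = C1 + Integral(b/cos(b), b)


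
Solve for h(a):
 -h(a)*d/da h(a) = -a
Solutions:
 h(a) = -sqrt(C1 + a^2)
 h(a) = sqrt(C1 + a^2)


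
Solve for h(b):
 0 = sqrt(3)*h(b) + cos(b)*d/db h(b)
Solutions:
 h(b) = C1*(sin(b) - 1)^(sqrt(3)/2)/(sin(b) + 1)^(sqrt(3)/2)


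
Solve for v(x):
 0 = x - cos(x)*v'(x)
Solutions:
 v(x) = C1 + Integral(x/cos(x), x)


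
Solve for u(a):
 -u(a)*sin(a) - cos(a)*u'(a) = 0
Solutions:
 u(a) = C1*cos(a)


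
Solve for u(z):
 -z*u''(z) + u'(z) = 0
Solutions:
 u(z) = C1 + C2*z^2


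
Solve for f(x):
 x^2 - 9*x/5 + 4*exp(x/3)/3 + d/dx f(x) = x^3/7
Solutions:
 f(x) = C1 + x^4/28 - x^3/3 + 9*x^2/10 - 4*exp(x/3)


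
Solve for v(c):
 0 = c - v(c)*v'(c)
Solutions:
 v(c) = -sqrt(C1 + c^2)
 v(c) = sqrt(C1 + c^2)


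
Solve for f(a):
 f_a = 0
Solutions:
 f(a) = C1


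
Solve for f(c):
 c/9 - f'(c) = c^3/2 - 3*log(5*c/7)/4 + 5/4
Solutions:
 f(c) = C1 - c^4/8 + c^2/18 + 3*c*log(c)/4 - 2*c - 3*c*log(7)/4 + 3*c*log(5)/4


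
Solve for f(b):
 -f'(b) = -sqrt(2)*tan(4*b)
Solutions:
 f(b) = C1 - sqrt(2)*log(cos(4*b))/4


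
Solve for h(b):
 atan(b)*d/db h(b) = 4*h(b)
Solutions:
 h(b) = C1*exp(4*Integral(1/atan(b), b))


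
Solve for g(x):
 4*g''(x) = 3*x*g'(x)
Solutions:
 g(x) = C1 + C2*erfi(sqrt(6)*x/4)


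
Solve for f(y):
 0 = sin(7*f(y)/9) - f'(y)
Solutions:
 -y + 9*log(cos(7*f(y)/9) - 1)/14 - 9*log(cos(7*f(y)/9) + 1)/14 = C1


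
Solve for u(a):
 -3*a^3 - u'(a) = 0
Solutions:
 u(a) = C1 - 3*a^4/4


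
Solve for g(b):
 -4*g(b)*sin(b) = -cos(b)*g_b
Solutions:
 g(b) = C1/cos(b)^4


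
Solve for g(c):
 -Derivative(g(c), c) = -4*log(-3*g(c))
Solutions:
 -Integral(1/(log(-_y) + log(3)), (_y, g(c)))/4 = C1 - c


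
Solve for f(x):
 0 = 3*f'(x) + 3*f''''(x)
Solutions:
 f(x) = C1 + C4*exp(-x) + (C2*sin(sqrt(3)*x/2) + C3*cos(sqrt(3)*x/2))*exp(x/2)


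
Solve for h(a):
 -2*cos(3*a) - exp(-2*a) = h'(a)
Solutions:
 h(a) = C1 - 2*sin(3*a)/3 + exp(-2*a)/2


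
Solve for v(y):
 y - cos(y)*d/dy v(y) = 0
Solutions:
 v(y) = C1 + Integral(y/cos(y), y)


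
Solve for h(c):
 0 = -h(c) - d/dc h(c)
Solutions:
 h(c) = C1*exp(-c)


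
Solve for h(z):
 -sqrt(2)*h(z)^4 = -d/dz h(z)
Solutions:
 h(z) = (-1/(C1 + 3*sqrt(2)*z))^(1/3)
 h(z) = (-1/(C1 + sqrt(2)*z))^(1/3)*(-3^(2/3) - 3*3^(1/6)*I)/6
 h(z) = (-1/(C1 + sqrt(2)*z))^(1/3)*(-3^(2/3) + 3*3^(1/6)*I)/6


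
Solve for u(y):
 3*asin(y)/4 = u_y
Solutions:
 u(y) = C1 + 3*y*asin(y)/4 + 3*sqrt(1 - y^2)/4


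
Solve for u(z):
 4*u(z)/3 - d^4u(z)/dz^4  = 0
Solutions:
 u(z) = C1*exp(-sqrt(2)*3^(3/4)*z/3) + C2*exp(sqrt(2)*3^(3/4)*z/3) + C3*sin(sqrt(2)*3^(3/4)*z/3) + C4*cos(sqrt(2)*3^(3/4)*z/3)


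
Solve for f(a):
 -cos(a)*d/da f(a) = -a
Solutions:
 f(a) = C1 + Integral(a/cos(a), a)


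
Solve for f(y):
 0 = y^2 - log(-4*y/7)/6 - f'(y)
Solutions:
 f(y) = C1 + y^3/3 - y*log(-y)/6 + y*(-2*log(2) + 1 + log(7))/6


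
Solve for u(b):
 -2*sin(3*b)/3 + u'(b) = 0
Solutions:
 u(b) = C1 - 2*cos(3*b)/9


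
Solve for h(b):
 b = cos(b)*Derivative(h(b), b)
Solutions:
 h(b) = C1 + Integral(b/cos(b), b)


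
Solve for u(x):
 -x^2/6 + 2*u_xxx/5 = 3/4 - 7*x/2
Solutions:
 u(x) = C1 + C2*x + C3*x^2 + x^5/144 - 35*x^4/96 + 5*x^3/16


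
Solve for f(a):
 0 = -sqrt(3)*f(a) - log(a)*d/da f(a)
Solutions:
 f(a) = C1*exp(-sqrt(3)*li(a))


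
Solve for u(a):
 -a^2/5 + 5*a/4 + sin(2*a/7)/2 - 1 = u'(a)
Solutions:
 u(a) = C1 - a^3/15 + 5*a^2/8 - a - 7*cos(2*a/7)/4


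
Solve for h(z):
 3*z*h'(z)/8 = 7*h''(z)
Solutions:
 h(z) = C1 + C2*erfi(sqrt(21)*z/28)


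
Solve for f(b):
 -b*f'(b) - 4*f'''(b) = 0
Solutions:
 f(b) = C1 + Integral(C2*airyai(-2^(1/3)*b/2) + C3*airybi(-2^(1/3)*b/2), b)


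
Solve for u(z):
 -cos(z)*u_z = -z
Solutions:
 u(z) = C1 + Integral(z/cos(z), z)


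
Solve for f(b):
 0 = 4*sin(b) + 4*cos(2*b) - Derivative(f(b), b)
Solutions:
 f(b) = C1 + 2*sin(2*b) - 4*cos(b)


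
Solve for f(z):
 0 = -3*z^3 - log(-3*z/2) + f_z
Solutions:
 f(z) = C1 + 3*z^4/4 + z*log(-z) + z*(-1 - log(2) + log(3))


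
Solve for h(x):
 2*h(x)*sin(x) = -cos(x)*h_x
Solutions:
 h(x) = C1*cos(x)^2


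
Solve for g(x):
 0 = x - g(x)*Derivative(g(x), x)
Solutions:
 g(x) = -sqrt(C1 + x^2)
 g(x) = sqrt(C1 + x^2)


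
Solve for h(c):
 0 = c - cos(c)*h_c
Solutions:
 h(c) = C1 + Integral(c/cos(c), c)


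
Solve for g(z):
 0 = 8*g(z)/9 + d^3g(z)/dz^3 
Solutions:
 g(z) = C3*exp(-2*3^(1/3)*z/3) + (C1*sin(3^(5/6)*z/3) + C2*cos(3^(5/6)*z/3))*exp(3^(1/3)*z/3)


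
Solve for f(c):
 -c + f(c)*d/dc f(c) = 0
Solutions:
 f(c) = -sqrt(C1 + c^2)
 f(c) = sqrt(C1 + c^2)


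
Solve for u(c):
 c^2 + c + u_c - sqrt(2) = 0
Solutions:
 u(c) = C1 - c^3/3 - c^2/2 + sqrt(2)*c


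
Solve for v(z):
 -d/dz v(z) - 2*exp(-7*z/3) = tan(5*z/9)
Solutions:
 v(z) = C1 - 9*log(tan(5*z/9)^2 + 1)/10 + 6*exp(-7*z/3)/7


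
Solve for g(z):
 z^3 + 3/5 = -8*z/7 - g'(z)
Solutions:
 g(z) = C1 - z^4/4 - 4*z^2/7 - 3*z/5


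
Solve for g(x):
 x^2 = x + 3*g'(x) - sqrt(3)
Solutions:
 g(x) = C1 + x^3/9 - x^2/6 + sqrt(3)*x/3


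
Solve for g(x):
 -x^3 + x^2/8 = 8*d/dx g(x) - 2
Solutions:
 g(x) = C1 - x^4/32 + x^3/192 + x/4


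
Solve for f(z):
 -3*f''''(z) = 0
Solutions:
 f(z) = C1 + C2*z + C3*z^2 + C4*z^3


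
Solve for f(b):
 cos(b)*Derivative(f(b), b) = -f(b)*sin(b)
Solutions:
 f(b) = C1*cos(b)


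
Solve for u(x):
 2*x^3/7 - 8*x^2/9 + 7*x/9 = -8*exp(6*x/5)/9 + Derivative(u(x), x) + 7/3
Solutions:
 u(x) = C1 + x^4/14 - 8*x^3/27 + 7*x^2/18 - 7*x/3 + 20*exp(6*x/5)/27


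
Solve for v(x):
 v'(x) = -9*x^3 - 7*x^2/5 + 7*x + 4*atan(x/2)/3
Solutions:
 v(x) = C1 - 9*x^4/4 - 7*x^3/15 + 7*x^2/2 + 4*x*atan(x/2)/3 - 4*log(x^2 + 4)/3


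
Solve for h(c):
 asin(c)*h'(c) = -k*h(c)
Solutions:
 h(c) = C1*exp(-k*Integral(1/asin(c), c))


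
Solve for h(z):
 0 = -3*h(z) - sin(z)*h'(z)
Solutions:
 h(z) = C1*(cos(z) + 1)^(3/2)/(cos(z) - 1)^(3/2)


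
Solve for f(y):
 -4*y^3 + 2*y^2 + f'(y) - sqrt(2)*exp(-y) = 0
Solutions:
 f(y) = C1 + y^4 - 2*y^3/3 - sqrt(2)*exp(-y)


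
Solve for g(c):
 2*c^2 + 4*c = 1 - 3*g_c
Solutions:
 g(c) = C1 - 2*c^3/9 - 2*c^2/3 + c/3


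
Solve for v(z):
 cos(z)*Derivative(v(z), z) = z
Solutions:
 v(z) = C1 + Integral(z/cos(z), z)


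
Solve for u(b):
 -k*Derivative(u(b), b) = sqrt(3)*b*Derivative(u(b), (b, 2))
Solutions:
 u(b) = C1 + b^(-sqrt(3)*re(k)/3 + 1)*(C2*sin(sqrt(3)*log(b)*Abs(im(k))/3) + C3*cos(sqrt(3)*log(b)*im(k)/3))


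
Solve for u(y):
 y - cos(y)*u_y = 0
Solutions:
 u(y) = C1 + Integral(y/cos(y), y)


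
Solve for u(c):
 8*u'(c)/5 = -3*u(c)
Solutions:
 u(c) = C1*exp(-15*c/8)


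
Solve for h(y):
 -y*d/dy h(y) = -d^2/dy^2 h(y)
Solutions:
 h(y) = C1 + C2*erfi(sqrt(2)*y/2)


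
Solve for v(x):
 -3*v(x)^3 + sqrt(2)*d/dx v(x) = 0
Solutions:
 v(x) = -sqrt(-1/(C1 + 3*sqrt(2)*x))
 v(x) = sqrt(-1/(C1 + 3*sqrt(2)*x))


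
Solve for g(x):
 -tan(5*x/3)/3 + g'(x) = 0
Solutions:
 g(x) = C1 - log(cos(5*x/3))/5


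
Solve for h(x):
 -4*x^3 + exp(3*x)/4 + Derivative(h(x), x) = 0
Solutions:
 h(x) = C1 + x^4 - exp(3*x)/12


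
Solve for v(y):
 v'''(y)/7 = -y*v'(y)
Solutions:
 v(y) = C1 + Integral(C2*airyai(-7^(1/3)*y) + C3*airybi(-7^(1/3)*y), y)


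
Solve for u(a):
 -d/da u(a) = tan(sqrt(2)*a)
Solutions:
 u(a) = C1 + sqrt(2)*log(cos(sqrt(2)*a))/2


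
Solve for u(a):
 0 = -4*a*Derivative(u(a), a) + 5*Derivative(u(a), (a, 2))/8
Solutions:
 u(a) = C1 + C2*erfi(4*sqrt(5)*a/5)


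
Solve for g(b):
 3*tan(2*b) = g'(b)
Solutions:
 g(b) = C1 - 3*log(cos(2*b))/2


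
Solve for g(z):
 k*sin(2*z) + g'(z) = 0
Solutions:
 g(z) = C1 + k*cos(2*z)/2


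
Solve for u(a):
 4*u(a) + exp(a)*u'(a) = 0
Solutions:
 u(a) = C1*exp(4*exp(-a))


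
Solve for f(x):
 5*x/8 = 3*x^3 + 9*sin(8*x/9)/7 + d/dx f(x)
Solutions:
 f(x) = C1 - 3*x^4/4 + 5*x^2/16 + 81*cos(8*x/9)/56


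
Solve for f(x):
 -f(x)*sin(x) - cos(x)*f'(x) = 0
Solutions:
 f(x) = C1*cos(x)


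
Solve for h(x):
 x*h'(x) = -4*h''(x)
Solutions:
 h(x) = C1 + C2*erf(sqrt(2)*x/4)


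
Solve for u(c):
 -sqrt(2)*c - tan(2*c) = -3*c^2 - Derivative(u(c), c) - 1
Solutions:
 u(c) = C1 - c^3 + sqrt(2)*c^2/2 - c - log(cos(2*c))/2


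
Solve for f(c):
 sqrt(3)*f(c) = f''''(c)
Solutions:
 f(c) = C1*exp(-3^(1/8)*c) + C2*exp(3^(1/8)*c) + C3*sin(3^(1/8)*c) + C4*cos(3^(1/8)*c)


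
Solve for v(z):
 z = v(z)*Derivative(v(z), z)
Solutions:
 v(z) = -sqrt(C1 + z^2)
 v(z) = sqrt(C1 + z^2)


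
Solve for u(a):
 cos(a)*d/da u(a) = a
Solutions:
 u(a) = C1 + Integral(a/cos(a), a)


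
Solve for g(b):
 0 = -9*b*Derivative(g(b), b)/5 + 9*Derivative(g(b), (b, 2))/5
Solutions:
 g(b) = C1 + C2*erfi(sqrt(2)*b/2)


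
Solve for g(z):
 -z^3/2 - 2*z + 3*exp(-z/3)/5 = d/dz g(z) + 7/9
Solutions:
 g(z) = C1 - z^4/8 - z^2 - 7*z/9 - 9*exp(-z/3)/5


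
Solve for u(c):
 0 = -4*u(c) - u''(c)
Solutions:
 u(c) = C1*sin(2*c) + C2*cos(2*c)


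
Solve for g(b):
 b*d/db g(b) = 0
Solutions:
 g(b) = C1


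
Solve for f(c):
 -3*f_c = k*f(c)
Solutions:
 f(c) = C1*exp(-c*k/3)


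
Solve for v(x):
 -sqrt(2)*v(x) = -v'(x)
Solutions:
 v(x) = C1*exp(sqrt(2)*x)


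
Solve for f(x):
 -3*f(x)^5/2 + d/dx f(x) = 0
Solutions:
 f(x) = -(-1/(C1 + 6*x))^(1/4)
 f(x) = (-1/(C1 + 6*x))^(1/4)
 f(x) = -I*(-1/(C1 + 6*x))^(1/4)
 f(x) = I*(-1/(C1 + 6*x))^(1/4)


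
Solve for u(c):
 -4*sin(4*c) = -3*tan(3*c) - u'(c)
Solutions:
 u(c) = C1 + log(cos(3*c)) - cos(4*c)


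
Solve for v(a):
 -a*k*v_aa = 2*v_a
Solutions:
 v(a) = C1 + a^(((re(k) - 2)*re(k) + im(k)^2)/(re(k)^2 + im(k)^2))*(C2*sin(2*log(a)*Abs(im(k))/(re(k)^2 + im(k)^2)) + C3*cos(2*log(a)*im(k)/(re(k)^2 + im(k)^2)))


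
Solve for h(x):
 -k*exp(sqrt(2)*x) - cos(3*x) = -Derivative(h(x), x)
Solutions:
 h(x) = C1 + sqrt(2)*k*exp(sqrt(2)*x)/2 + sin(3*x)/3


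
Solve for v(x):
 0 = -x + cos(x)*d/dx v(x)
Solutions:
 v(x) = C1 + Integral(x/cos(x), x)


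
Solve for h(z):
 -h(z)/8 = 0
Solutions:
 h(z) = 0


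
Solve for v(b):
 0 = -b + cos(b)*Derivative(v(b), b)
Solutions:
 v(b) = C1 + Integral(b/cos(b), b)


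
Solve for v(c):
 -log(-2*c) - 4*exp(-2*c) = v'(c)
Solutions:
 v(c) = C1 - c*log(-c) + c*(1 - log(2)) + 2*exp(-2*c)


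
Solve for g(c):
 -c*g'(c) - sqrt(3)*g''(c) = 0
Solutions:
 g(c) = C1 + C2*erf(sqrt(2)*3^(3/4)*c/6)


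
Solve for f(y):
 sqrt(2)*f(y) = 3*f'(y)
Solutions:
 f(y) = C1*exp(sqrt(2)*y/3)


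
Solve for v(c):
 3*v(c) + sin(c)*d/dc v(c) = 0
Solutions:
 v(c) = C1*(cos(c) + 1)^(3/2)/(cos(c) - 1)^(3/2)


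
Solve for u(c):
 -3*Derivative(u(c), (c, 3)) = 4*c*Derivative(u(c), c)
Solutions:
 u(c) = C1 + Integral(C2*airyai(-6^(2/3)*c/3) + C3*airybi(-6^(2/3)*c/3), c)


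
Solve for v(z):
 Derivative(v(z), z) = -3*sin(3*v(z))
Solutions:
 v(z) = -acos((-C1 - exp(18*z))/(C1 - exp(18*z)))/3 + 2*pi/3
 v(z) = acos((-C1 - exp(18*z))/(C1 - exp(18*z)))/3


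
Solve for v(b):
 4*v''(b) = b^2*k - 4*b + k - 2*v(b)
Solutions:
 v(b) = C1*sin(sqrt(2)*b/2) + C2*cos(sqrt(2)*b/2) + b^2*k/2 - 2*b - 3*k/2


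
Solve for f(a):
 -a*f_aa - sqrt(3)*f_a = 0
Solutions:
 f(a) = C1 + C2*a^(1 - sqrt(3))


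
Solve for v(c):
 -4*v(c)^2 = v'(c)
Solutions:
 v(c) = 1/(C1 + 4*c)


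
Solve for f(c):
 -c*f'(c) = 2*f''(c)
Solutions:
 f(c) = C1 + C2*erf(c/2)


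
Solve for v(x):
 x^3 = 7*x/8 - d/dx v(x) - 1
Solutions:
 v(x) = C1 - x^4/4 + 7*x^2/16 - x


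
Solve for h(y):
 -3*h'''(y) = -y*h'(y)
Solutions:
 h(y) = C1 + Integral(C2*airyai(3^(2/3)*y/3) + C3*airybi(3^(2/3)*y/3), y)


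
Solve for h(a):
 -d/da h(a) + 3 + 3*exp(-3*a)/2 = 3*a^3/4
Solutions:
 h(a) = C1 - 3*a^4/16 + 3*a - exp(-3*a)/2


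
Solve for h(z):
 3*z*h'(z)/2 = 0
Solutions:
 h(z) = C1


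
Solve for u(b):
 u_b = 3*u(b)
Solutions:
 u(b) = C1*exp(3*b)


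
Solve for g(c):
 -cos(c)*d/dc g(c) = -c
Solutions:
 g(c) = C1 + Integral(c/cos(c), c)


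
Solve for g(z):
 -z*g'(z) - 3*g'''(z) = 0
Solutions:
 g(z) = C1 + Integral(C2*airyai(-3^(2/3)*z/3) + C3*airybi(-3^(2/3)*z/3), z)


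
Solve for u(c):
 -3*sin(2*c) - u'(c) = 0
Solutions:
 u(c) = C1 + 3*cos(2*c)/2


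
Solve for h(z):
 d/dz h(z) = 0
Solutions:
 h(z) = C1


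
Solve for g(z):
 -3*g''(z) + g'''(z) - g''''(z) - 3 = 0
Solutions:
 g(z) = C1 + C2*z - z^2/2 + (C3*sin(sqrt(11)*z/2) + C4*cos(sqrt(11)*z/2))*exp(z/2)


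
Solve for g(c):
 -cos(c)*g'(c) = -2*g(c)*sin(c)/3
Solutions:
 g(c) = C1/cos(c)^(2/3)


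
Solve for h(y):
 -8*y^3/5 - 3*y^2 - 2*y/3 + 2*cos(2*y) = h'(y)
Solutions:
 h(y) = C1 - 2*y^4/5 - y^3 - y^2/3 + sin(2*y)


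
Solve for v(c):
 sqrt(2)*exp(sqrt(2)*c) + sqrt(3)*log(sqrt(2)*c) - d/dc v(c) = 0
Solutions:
 v(c) = C1 + sqrt(3)*c*log(c) + sqrt(3)*c*(-1 + log(2)/2) + exp(sqrt(2)*c)


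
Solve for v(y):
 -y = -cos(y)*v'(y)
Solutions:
 v(y) = C1 + Integral(y/cos(y), y)


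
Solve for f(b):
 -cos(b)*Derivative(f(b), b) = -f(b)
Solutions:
 f(b) = C1*sqrt(sin(b) + 1)/sqrt(sin(b) - 1)


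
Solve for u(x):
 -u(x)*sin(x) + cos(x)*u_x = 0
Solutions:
 u(x) = C1/cos(x)


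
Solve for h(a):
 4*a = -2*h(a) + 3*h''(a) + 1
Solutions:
 h(a) = C1*exp(-sqrt(6)*a/3) + C2*exp(sqrt(6)*a/3) - 2*a + 1/2


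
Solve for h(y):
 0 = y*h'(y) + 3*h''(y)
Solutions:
 h(y) = C1 + C2*erf(sqrt(6)*y/6)


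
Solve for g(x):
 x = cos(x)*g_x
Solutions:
 g(x) = C1 + Integral(x/cos(x), x)


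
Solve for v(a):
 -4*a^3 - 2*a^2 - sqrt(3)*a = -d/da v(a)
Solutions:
 v(a) = C1 + a^4 + 2*a^3/3 + sqrt(3)*a^2/2


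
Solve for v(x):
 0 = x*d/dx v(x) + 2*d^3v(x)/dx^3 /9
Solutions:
 v(x) = C1 + Integral(C2*airyai(-6^(2/3)*x/2) + C3*airybi(-6^(2/3)*x/2), x)


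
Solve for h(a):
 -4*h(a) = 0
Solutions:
 h(a) = 0


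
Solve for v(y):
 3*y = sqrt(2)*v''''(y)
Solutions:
 v(y) = C1 + C2*y + C3*y^2 + C4*y^3 + sqrt(2)*y^5/80


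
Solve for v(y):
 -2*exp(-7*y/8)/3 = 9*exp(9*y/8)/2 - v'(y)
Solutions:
 v(y) = C1 + 4*exp(9*y/8) - 16*exp(-7*y/8)/21


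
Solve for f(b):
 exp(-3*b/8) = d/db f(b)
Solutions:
 f(b) = C1 - 8*exp(-3*b/8)/3


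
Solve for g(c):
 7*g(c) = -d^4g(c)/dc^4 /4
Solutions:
 g(c) = (C1*sin(7^(1/4)*c) + C2*cos(7^(1/4)*c))*exp(-7^(1/4)*c) + (C3*sin(7^(1/4)*c) + C4*cos(7^(1/4)*c))*exp(7^(1/4)*c)


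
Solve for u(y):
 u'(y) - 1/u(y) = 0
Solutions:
 u(y) = -sqrt(C1 + 2*y)
 u(y) = sqrt(C1 + 2*y)


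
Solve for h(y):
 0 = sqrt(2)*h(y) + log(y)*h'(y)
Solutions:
 h(y) = C1*exp(-sqrt(2)*li(y))


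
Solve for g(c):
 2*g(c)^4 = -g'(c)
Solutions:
 g(c) = (-3^(2/3) - 3*3^(1/6)*I)*(1/(C1 + 2*c))^(1/3)/6
 g(c) = (-3^(2/3) + 3*3^(1/6)*I)*(1/(C1 + 2*c))^(1/3)/6
 g(c) = (1/(C1 + 6*c))^(1/3)


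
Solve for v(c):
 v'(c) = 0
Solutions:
 v(c) = C1


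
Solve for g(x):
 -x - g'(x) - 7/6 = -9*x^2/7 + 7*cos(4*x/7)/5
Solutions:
 g(x) = C1 + 3*x^3/7 - x^2/2 - 7*x/6 - 49*sin(4*x/7)/20


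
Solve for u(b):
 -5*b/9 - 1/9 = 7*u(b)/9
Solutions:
 u(b) = -5*b/7 - 1/7


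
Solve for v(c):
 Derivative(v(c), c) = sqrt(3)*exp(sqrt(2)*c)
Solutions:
 v(c) = C1 + sqrt(6)*exp(sqrt(2)*c)/2


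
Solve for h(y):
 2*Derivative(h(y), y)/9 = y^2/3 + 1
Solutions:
 h(y) = C1 + y^3/2 + 9*y/2


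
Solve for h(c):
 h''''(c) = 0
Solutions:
 h(c) = C1 + C2*c + C3*c^2 + C4*c^3


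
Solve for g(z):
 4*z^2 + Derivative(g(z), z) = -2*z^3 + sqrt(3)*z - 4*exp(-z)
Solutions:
 g(z) = C1 - z^4/2 - 4*z^3/3 + sqrt(3)*z^2/2 + 4*exp(-z)


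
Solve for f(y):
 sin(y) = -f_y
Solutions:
 f(y) = C1 + cos(y)


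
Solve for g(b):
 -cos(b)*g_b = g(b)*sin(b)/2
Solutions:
 g(b) = C1*sqrt(cos(b))


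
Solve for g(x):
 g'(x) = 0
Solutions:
 g(x) = C1


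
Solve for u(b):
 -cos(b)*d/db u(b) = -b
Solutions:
 u(b) = C1 + Integral(b/cos(b), b)


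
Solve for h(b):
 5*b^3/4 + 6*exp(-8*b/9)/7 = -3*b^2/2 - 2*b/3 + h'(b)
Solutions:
 h(b) = C1 + 5*b^4/16 + b^3/2 + b^2/3 - 27*exp(-8*b/9)/28


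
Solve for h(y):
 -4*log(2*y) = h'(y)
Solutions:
 h(y) = C1 - 4*y*log(y) - y*log(16) + 4*y


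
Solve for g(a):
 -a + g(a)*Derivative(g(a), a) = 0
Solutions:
 g(a) = -sqrt(C1 + a^2)
 g(a) = sqrt(C1 + a^2)


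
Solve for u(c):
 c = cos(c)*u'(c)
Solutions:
 u(c) = C1 + Integral(c/cos(c), c)


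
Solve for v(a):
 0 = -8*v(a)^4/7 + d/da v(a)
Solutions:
 v(a) = 7^(1/3)*(-1/(C1 + 24*a))^(1/3)
 v(a) = 7^(1/3)*(-1/(C1 + 8*a))^(1/3)*(-3^(2/3) - 3*3^(1/6)*I)/6
 v(a) = 7^(1/3)*(-1/(C1 + 8*a))^(1/3)*(-3^(2/3) + 3*3^(1/6)*I)/6


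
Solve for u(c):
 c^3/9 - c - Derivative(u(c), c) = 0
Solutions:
 u(c) = C1 + c^4/36 - c^2/2


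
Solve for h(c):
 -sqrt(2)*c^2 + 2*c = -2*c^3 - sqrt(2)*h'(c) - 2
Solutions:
 h(c) = C1 - sqrt(2)*c^4/4 + c^3/3 - sqrt(2)*c^2/2 - sqrt(2)*c


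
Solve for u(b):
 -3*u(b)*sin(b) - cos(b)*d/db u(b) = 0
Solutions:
 u(b) = C1*cos(b)^3


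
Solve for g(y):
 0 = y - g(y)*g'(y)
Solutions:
 g(y) = -sqrt(C1 + y^2)
 g(y) = sqrt(C1 + y^2)


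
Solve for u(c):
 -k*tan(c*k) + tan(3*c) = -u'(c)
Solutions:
 u(c) = C1 + k*Piecewise((-log(cos(c*k))/k, Ne(k, 0)), (0, True)) + log(cos(3*c))/3


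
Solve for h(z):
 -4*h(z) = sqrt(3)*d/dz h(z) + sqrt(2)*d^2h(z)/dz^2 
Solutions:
 h(z) = (C1*sin(sqrt(2)*z*sqrt(-3 + 16*sqrt(2))/4) + C2*cos(sqrt(2)*z*sqrt(-3 + 16*sqrt(2))/4))*exp(-sqrt(6)*z/4)


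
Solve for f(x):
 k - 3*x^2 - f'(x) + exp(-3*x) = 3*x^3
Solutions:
 f(x) = C1 + k*x - 3*x^4/4 - x^3 - exp(-3*x)/3


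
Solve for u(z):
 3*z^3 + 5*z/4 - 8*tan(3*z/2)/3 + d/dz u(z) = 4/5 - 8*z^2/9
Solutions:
 u(z) = C1 - 3*z^4/4 - 8*z^3/27 - 5*z^2/8 + 4*z/5 - 16*log(cos(3*z/2))/9


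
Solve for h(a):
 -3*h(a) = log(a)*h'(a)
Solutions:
 h(a) = C1*exp(-3*li(a))


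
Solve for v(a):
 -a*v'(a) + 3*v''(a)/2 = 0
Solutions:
 v(a) = C1 + C2*erfi(sqrt(3)*a/3)


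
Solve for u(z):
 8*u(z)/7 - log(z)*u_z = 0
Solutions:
 u(z) = C1*exp(8*li(z)/7)


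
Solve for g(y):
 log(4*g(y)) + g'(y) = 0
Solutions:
 Integral(1/(log(_y) + 2*log(2)), (_y, g(y))) = C1 - y


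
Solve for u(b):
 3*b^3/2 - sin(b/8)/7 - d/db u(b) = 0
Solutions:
 u(b) = C1 + 3*b^4/8 + 8*cos(b/8)/7


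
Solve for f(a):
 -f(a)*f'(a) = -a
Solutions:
 f(a) = -sqrt(C1 + a^2)
 f(a) = sqrt(C1 + a^2)


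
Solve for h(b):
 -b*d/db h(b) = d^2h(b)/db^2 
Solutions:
 h(b) = C1 + C2*erf(sqrt(2)*b/2)


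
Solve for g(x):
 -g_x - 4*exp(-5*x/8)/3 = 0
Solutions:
 g(x) = C1 + 32*exp(-5*x/8)/15


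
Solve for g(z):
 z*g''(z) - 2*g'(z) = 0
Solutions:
 g(z) = C1 + C2*z^3


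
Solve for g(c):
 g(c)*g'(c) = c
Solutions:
 g(c) = -sqrt(C1 + c^2)
 g(c) = sqrt(C1 + c^2)


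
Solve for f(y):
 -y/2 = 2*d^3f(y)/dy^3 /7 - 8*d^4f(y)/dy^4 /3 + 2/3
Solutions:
 f(y) = C1 + C2*y + C3*y^2 + C4*exp(3*y/28) - 7*y^4/96 - 28*y^3/9


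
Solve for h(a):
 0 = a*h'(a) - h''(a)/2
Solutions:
 h(a) = C1 + C2*erfi(a)


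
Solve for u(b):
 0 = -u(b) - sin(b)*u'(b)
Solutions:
 u(b) = C1*sqrt(cos(b) + 1)/sqrt(cos(b) - 1)


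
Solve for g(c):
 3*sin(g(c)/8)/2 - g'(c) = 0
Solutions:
 -3*c/2 + 4*log(cos(g(c)/8) - 1) - 4*log(cos(g(c)/8) + 1) = C1


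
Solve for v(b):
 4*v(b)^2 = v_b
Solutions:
 v(b) = -1/(C1 + 4*b)


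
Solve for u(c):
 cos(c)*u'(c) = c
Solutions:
 u(c) = C1 + Integral(c/cos(c), c)


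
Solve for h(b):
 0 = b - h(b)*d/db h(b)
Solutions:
 h(b) = -sqrt(C1 + b^2)
 h(b) = sqrt(C1 + b^2)


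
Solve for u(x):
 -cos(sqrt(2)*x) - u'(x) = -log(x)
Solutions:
 u(x) = C1 + x*log(x) - x - sqrt(2)*sin(sqrt(2)*x)/2


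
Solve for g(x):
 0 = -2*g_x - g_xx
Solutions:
 g(x) = C1 + C2*exp(-2*x)


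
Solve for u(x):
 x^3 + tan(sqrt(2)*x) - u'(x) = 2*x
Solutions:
 u(x) = C1 + x^4/4 - x^2 - sqrt(2)*log(cos(sqrt(2)*x))/2


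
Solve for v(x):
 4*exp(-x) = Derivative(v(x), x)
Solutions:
 v(x) = C1 - 4*exp(-x)


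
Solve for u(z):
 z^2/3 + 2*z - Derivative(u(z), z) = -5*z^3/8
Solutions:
 u(z) = C1 + 5*z^4/32 + z^3/9 + z^2


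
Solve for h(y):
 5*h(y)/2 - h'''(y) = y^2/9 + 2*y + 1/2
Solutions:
 h(y) = C3*exp(2^(2/3)*5^(1/3)*y/2) + 2*y^2/45 + 4*y/5 + (C1*sin(2^(2/3)*sqrt(3)*5^(1/3)*y/4) + C2*cos(2^(2/3)*sqrt(3)*5^(1/3)*y/4))*exp(-2^(2/3)*5^(1/3)*y/4) + 1/5


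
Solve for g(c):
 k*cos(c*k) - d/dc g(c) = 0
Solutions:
 g(c) = C1 + sin(c*k)


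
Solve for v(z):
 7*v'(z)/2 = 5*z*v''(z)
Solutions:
 v(z) = C1 + C2*z^(17/10)


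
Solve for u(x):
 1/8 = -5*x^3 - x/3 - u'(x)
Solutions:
 u(x) = C1 - 5*x^4/4 - x^2/6 - x/8


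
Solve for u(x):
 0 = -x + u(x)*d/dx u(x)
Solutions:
 u(x) = -sqrt(C1 + x^2)
 u(x) = sqrt(C1 + x^2)


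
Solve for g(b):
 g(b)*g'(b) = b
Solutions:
 g(b) = -sqrt(C1 + b^2)
 g(b) = sqrt(C1 + b^2)


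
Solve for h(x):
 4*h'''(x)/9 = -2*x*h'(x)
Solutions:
 h(x) = C1 + Integral(C2*airyai(-6^(2/3)*x/2) + C3*airybi(-6^(2/3)*x/2), x)


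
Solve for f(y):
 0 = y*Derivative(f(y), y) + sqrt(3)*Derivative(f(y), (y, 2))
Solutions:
 f(y) = C1 + C2*erf(sqrt(2)*3^(3/4)*y/6)


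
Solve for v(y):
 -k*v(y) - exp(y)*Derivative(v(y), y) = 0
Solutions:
 v(y) = C1*exp(k*exp(-y))


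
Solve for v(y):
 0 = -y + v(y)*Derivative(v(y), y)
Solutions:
 v(y) = -sqrt(C1 + y^2)
 v(y) = sqrt(C1 + y^2)


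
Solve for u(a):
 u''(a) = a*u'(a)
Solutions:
 u(a) = C1 + C2*erfi(sqrt(2)*a/2)


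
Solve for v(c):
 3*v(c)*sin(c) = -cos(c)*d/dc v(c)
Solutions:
 v(c) = C1*cos(c)^3


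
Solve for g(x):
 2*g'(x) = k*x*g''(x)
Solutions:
 g(x) = C1 + x^(((re(k) + 2)*re(k) + im(k)^2)/(re(k)^2 + im(k)^2))*(C2*sin(2*log(x)*Abs(im(k))/(re(k)^2 + im(k)^2)) + C3*cos(2*log(x)*im(k)/(re(k)^2 + im(k)^2)))


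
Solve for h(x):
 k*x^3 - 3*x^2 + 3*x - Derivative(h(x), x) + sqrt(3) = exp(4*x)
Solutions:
 h(x) = C1 + k*x^4/4 - x^3 + 3*x^2/2 + sqrt(3)*x - exp(4*x)/4


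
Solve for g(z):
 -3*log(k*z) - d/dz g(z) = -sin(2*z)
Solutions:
 g(z) = C1 - 3*z*log(k*z) + 3*z - cos(2*z)/2


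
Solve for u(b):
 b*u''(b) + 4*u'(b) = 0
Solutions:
 u(b) = C1 + C2/b^3


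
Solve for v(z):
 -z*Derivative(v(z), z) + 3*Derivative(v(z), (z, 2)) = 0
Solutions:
 v(z) = C1 + C2*erfi(sqrt(6)*z/6)


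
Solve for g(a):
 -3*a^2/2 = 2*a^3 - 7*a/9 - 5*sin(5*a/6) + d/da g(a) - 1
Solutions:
 g(a) = C1 - a^4/2 - a^3/2 + 7*a^2/18 + a - 6*cos(5*a/6)


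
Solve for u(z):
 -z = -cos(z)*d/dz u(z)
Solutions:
 u(z) = C1 + Integral(z/cos(z), z)


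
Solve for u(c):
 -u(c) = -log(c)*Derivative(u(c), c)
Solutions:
 u(c) = C1*exp(li(c))


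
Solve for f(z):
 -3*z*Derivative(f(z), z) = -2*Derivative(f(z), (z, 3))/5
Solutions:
 f(z) = C1 + Integral(C2*airyai(15^(1/3)*2^(2/3)*z/2) + C3*airybi(15^(1/3)*2^(2/3)*z/2), z)


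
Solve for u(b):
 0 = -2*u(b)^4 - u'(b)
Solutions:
 u(b) = (-3^(2/3) - 3*3^(1/6)*I)*(1/(C1 + 2*b))^(1/3)/6
 u(b) = (-3^(2/3) + 3*3^(1/6)*I)*(1/(C1 + 2*b))^(1/3)/6
 u(b) = (1/(C1 + 6*b))^(1/3)


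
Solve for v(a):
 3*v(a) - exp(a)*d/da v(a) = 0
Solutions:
 v(a) = C1*exp(-3*exp(-a))


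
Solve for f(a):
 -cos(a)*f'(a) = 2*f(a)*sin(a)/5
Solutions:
 f(a) = C1*cos(a)^(2/5)


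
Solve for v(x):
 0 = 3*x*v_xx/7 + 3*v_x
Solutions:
 v(x) = C1 + C2/x^6


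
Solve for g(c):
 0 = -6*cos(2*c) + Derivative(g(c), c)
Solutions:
 g(c) = C1 + 3*sin(2*c)


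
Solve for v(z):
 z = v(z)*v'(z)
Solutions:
 v(z) = -sqrt(C1 + z^2)
 v(z) = sqrt(C1 + z^2)


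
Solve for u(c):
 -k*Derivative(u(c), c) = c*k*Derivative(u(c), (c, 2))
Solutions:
 u(c) = C1 + C2*log(c)


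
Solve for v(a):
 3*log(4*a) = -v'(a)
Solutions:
 v(a) = C1 - 3*a*log(a) - a*log(64) + 3*a


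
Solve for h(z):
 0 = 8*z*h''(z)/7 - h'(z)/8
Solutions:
 h(z) = C1 + C2*z^(71/64)


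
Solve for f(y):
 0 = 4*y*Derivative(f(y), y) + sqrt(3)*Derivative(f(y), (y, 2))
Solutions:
 f(y) = C1 + C2*erf(sqrt(2)*3^(3/4)*y/3)


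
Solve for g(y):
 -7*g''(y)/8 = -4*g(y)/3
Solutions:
 g(y) = C1*exp(-4*sqrt(42)*y/21) + C2*exp(4*sqrt(42)*y/21)


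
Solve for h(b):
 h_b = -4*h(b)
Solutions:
 h(b) = C1*exp(-4*b)


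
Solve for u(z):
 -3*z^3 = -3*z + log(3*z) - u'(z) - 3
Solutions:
 u(z) = C1 + 3*z^4/4 - 3*z^2/2 + z*log(z) - 4*z + z*log(3)


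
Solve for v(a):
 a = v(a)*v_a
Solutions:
 v(a) = -sqrt(C1 + a^2)
 v(a) = sqrt(C1 + a^2)


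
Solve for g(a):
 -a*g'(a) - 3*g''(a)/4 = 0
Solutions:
 g(a) = C1 + C2*erf(sqrt(6)*a/3)


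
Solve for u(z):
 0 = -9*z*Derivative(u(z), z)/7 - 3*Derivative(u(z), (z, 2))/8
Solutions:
 u(z) = C1 + C2*erf(2*sqrt(21)*z/7)


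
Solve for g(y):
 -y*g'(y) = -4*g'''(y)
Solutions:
 g(y) = C1 + Integral(C2*airyai(2^(1/3)*y/2) + C3*airybi(2^(1/3)*y/2), y)


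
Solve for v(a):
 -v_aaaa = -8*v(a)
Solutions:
 v(a) = C1*exp(-2^(3/4)*a) + C2*exp(2^(3/4)*a) + C3*sin(2^(3/4)*a) + C4*cos(2^(3/4)*a)


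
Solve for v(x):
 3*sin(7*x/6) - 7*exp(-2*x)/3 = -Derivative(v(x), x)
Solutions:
 v(x) = C1 + 18*cos(7*x/6)/7 - 7*exp(-2*x)/6


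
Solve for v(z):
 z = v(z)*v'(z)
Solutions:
 v(z) = -sqrt(C1 + z^2)
 v(z) = sqrt(C1 + z^2)


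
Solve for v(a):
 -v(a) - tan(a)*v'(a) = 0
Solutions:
 v(a) = C1/sin(a)


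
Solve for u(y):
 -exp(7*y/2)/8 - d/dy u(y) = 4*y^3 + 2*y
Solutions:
 u(y) = C1 - y^4 - y^2 - exp(7*y/2)/28


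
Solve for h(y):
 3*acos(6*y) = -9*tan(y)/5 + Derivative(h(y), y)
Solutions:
 h(y) = C1 + 3*y*acos(6*y) - sqrt(1 - 36*y^2)/2 - 9*log(cos(y))/5


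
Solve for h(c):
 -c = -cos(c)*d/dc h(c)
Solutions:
 h(c) = C1 + Integral(c/cos(c), c)


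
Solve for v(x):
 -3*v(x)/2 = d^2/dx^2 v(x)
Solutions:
 v(x) = C1*sin(sqrt(6)*x/2) + C2*cos(sqrt(6)*x/2)


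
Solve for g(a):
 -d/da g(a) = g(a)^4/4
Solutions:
 g(a) = 2^(2/3)*(1/(C1 + 3*a))^(1/3)
 g(a) = (-6^(2/3) - 3*2^(2/3)*3^(1/6)*I)*(1/(C1 + a))^(1/3)/6
 g(a) = (-6^(2/3) + 3*2^(2/3)*3^(1/6)*I)*(1/(C1 + a))^(1/3)/6


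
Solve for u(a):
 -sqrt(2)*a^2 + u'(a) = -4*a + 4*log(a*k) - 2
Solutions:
 u(a) = C1 + sqrt(2)*a^3/3 - 2*a^2 + 4*a*log(a*k) - 6*a


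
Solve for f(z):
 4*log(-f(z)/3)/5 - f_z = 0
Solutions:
 -5*Integral(1/(log(-_y) - log(3)), (_y, f(z)))/4 = C1 - z


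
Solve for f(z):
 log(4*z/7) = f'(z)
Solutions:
 f(z) = C1 + z*log(z) - z + z*log(4/7)


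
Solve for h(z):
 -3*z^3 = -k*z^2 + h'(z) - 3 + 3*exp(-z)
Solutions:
 h(z) = C1 + k*z^3/3 - 3*z^4/4 + 3*z + 3*exp(-z)


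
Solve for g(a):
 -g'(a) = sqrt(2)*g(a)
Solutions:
 g(a) = C1*exp(-sqrt(2)*a)


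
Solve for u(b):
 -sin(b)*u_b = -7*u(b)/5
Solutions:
 u(b) = C1*(cos(b) - 1)^(7/10)/(cos(b) + 1)^(7/10)


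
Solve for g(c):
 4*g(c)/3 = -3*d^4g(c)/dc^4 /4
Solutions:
 g(c) = (C1*sin(sqrt(6)*c/3) + C2*cos(sqrt(6)*c/3))*exp(-sqrt(6)*c/3) + (C3*sin(sqrt(6)*c/3) + C4*cos(sqrt(6)*c/3))*exp(sqrt(6)*c/3)


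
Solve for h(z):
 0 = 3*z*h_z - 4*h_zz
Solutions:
 h(z) = C1 + C2*erfi(sqrt(6)*z/4)


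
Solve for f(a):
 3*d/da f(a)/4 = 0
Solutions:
 f(a) = C1


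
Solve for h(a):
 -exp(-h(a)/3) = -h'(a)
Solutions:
 h(a) = 3*log(C1 + a/3)


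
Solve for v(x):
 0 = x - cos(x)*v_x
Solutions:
 v(x) = C1 + Integral(x/cos(x), x)


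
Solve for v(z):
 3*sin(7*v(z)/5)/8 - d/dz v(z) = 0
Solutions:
 -3*z/8 + 5*log(cos(7*v(z)/5) - 1)/14 - 5*log(cos(7*v(z)/5) + 1)/14 = C1


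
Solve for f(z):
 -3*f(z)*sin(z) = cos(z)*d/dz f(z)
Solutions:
 f(z) = C1*cos(z)^3


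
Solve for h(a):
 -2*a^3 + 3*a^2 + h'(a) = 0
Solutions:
 h(a) = C1 + a^4/2 - a^3


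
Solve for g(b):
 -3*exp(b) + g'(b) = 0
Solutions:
 g(b) = C1 + 3*exp(b)


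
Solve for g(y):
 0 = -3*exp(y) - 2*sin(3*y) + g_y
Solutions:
 g(y) = C1 + 3*exp(y) - 2*cos(3*y)/3


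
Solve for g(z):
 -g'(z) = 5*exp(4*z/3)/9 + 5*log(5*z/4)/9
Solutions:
 g(z) = C1 - 5*z*log(z)/9 + 5*z*(-log(5) + 1 + 2*log(2))/9 - 5*exp(4*z/3)/12


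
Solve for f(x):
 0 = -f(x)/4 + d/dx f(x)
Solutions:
 f(x) = C1*exp(x/4)


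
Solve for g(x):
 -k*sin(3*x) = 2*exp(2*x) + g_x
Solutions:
 g(x) = C1 + k*cos(3*x)/3 - exp(2*x)


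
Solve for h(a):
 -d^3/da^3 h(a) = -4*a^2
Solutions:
 h(a) = C1 + C2*a + C3*a^2 + a^5/15


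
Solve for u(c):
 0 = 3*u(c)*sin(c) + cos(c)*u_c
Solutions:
 u(c) = C1*cos(c)^3


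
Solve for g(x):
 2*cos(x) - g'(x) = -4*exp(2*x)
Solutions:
 g(x) = C1 + 2*exp(2*x) + 2*sin(x)


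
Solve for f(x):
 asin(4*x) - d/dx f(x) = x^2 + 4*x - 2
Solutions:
 f(x) = C1 - x^3/3 - 2*x^2 + x*asin(4*x) + 2*x + sqrt(1 - 16*x^2)/4


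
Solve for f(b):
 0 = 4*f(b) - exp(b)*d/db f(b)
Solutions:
 f(b) = C1*exp(-4*exp(-b))


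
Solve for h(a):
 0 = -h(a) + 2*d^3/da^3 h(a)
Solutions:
 h(a) = C3*exp(2^(2/3)*a/2) + (C1*sin(2^(2/3)*sqrt(3)*a/4) + C2*cos(2^(2/3)*sqrt(3)*a/4))*exp(-2^(2/3)*a/4)


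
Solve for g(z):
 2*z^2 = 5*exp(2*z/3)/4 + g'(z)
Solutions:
 g(z) = C1 + 2*z^3/3 - 15*exp(2*z/3)/8


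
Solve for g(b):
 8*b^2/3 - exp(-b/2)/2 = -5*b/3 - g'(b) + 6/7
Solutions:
 g(b) = C1 - 8*b^3/9 - 5*b^2/6 + 6*b/7 - 1/sqrt(exp(b))


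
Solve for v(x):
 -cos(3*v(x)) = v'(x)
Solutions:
 v(x) = -asin((C1 + exp(6*x))/(C1 - exp(6*x)))/3 + pi/3
 v(x) = asin((C1 + exp(6*x))/(C1 - exp(6*x)))/3


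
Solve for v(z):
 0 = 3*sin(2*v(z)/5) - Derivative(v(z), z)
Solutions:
 -3*z + 5*log(cos(2*v(z)/5) - 1)/4 - 5*log(cos(2*v(z)/5) + 1)/4 = C1


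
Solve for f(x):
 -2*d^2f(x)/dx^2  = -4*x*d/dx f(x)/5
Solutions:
 f(x) = C1 + C2*erfi(sqrt(5)*x/5)


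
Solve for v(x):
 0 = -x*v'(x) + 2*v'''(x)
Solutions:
 v(x) = C1 + Integral(C2*airyai(2^(2/3)*x/2) + C3*airybi(2^(2/3)*x/2), x)


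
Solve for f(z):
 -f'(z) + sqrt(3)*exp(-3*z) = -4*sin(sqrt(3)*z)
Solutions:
 f(z) = C1 - 4*sqrt(3)*cos(sqrt(3)*z)/3 - sqrt(3)*exp(-3*z)/3


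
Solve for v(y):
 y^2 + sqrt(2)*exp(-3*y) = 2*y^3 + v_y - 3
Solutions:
 v(y) = C1 - y^4/2 + y^3/3 + 3*y - sqrt(2)*exp(-3*y)/3


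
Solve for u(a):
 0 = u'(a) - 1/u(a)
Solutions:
 u(a) = -sqrt(C1 + 2*a)
 u(a) = sqrt(C1 + 2*a)


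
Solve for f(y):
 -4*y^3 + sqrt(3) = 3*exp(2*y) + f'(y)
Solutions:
 f(y) = C1 - y^4 + sqrt(3)*y - 3*exp(2*y)/2


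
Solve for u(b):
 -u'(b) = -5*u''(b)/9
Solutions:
 u(b) = C1 + C2*exp(9*b/5)


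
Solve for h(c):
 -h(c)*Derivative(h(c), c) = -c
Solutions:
 h(c) = -sqrt(C1 + c^2)
 h(c) = sqrt(C1 + c^2)


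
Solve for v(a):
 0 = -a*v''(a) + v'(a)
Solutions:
 v(a) = C1 + C2*a^2


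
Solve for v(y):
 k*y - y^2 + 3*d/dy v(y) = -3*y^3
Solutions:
 v(y) = C1 - k*y^2/6 - y^4/4 + y^3/9


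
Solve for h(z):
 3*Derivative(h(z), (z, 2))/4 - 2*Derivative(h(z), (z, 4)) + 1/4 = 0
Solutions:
 h(z) = C1 + C2*z + C3*exp(-sqrt(6)*z/4) + C4*exp(sqrt(6)*z/4) - z^2/6


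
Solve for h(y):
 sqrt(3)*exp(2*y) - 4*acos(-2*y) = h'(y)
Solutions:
 h(y) = C1 - 4*y*acos(-2*y) - 2*sqrt(1 - 4*y^2) + sqrt(3)*exp(2*y)/2


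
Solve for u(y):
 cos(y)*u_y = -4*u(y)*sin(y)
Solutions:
 u(y) = C1*cos(y)^4


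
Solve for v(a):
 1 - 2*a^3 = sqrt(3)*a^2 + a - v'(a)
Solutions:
 v(a) = C1 + a^4/2 + sqrt(3)*a^3/3 + a^2/2 - a


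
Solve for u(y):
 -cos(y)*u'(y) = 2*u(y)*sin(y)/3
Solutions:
 u(y) = C1*cos(y)^(2/3)


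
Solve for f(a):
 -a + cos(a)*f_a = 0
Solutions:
 f(a) = C1 + Integral(a/cos(a), a)


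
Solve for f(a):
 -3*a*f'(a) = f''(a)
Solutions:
 f(a) = C1 + C2*erf(sqrt(6)*a/2)


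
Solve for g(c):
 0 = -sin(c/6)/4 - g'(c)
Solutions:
 g(c) = C1 + 3*cos(c/6)/2


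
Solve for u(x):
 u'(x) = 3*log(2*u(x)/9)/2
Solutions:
 -2*Integral(1/(log(_y) - 2*log(3) + log(2)), (_y, u(x)))/3 = C1 - x


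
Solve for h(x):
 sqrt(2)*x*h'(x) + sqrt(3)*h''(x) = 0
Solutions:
 h(x) = C1 + C2*erf(6^(3/4)*x/6)


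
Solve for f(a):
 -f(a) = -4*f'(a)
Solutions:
 f(a) = C1*exp(a/4)


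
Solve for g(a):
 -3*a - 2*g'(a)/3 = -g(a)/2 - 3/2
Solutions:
 g(a) = C1*exp(3*a/4) + 6*a + 5


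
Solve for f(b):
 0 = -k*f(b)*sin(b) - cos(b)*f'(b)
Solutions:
 f(b) = C1*exp(k*log(cos(b)))


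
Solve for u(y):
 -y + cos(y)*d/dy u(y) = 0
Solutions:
 u(y) = C1 + Integral(y/cos(y), y)


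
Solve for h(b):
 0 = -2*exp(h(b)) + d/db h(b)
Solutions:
 h(b) = log(-1/(C1 + 2*b))


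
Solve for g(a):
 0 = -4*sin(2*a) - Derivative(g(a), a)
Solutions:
 g(a) = C1 + 2*cos(2*a)


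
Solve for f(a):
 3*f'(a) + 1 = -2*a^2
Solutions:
 f(a) = C1 - 2*a^3/9 - a/3


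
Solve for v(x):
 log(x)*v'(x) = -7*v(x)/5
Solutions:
 v(x) = C1*exp(-7*li(x)/5)


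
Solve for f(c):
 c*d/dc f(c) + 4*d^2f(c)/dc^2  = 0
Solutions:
 f(c) = C1 + C2*erf(sqrt(2)*c/4)


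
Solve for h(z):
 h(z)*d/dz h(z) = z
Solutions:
 h(z) = -sqrt(C1 + z^2)
 h(z) = sqrt(C1 + z^2)


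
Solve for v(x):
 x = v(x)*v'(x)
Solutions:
 v(x) = -sqrt(C1 + x^2)
 v(x) = sqrt(C1 + x^2)


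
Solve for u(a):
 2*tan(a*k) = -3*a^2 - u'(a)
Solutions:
 u(a) = C1 - a^3 - 2*Piecewise((-log(cos(a*k))/k, Ne(k, 0)), (0, True))


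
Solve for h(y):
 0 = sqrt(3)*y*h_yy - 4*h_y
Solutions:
 h(y) = C1 + C2*y^(1 + 4*sqrt(3)/3)


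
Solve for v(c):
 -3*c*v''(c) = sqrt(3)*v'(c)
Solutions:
 v(c) = C1 + C2*c^(1 - sqrt(3)/3)


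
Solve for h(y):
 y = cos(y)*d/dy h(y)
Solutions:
 h(y) = C1 + Integral(y/cos(y), y)


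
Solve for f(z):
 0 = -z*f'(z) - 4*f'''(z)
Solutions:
 f(z) = C1 + Integral(C2*airyai(-2^(1/3)*z/2) + C3*airybi(-2^(1/3)*z/2), z)


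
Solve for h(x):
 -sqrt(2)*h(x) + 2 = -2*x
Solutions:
 h(x) = sqrt(2)*(x + 1)


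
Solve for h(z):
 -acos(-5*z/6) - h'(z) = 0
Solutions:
 h(z) = C1 - z*acos(-5*z/6) - sqrt(36 - 25*z^2)/5


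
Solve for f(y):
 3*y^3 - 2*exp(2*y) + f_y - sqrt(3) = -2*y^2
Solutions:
 f(y) = C1 - 3*y^4/4 - 2*y^3/3 + sqrt(3)*y + exp(2*y)


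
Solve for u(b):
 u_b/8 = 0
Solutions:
 u(b) = C1


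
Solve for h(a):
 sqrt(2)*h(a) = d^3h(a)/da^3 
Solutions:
 h(a) = C3*exp(2^(1/6)*a) + (C1*sin(2^(1/6)*sqrt(3)*a/2) + C2*cos(2^(1/6)*sqrt(3)*a/2))*exp(-2^(1/6)*a/2)


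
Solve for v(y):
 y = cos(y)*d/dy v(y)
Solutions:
 v(y) = C1 + Integral(y/cos(y), y)


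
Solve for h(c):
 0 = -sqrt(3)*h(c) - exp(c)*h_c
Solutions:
 h(c) = C1*exp(sqrt(3)*exp(-c))


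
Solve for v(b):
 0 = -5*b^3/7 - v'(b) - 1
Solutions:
 v(b) = C1 - 5*b^4/28 - b


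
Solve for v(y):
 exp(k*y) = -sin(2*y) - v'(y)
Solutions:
 v(y) = C1 + cos(2*y)/2 - exp(k*y)/k


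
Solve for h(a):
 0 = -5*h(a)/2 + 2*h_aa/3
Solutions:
 h(a) = C1*exp(-sqrt(15)*a/2) + C2*exp(sqrt(15)*a/2)
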